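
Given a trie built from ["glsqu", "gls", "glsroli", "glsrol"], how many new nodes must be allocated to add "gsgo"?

3

The longest prefix of "gsgo" already in the trie is "g" (length 1).
So 4 − 1 = 3 new nodes.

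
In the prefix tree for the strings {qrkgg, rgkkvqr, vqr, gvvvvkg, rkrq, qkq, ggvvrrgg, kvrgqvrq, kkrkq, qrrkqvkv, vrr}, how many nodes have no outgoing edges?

11

A leaf is a node with no children — equivalently, the end of a word that is not a proper prefix of any other stored word.
Those words: "ggvvrrgg", "gvvvvkg", "kkrkq", "kvrgqvrq", "qkq", "qrkgg", "qrrkqvkv", "rgkkvqr", "rkrq", "vqr", "vrr"
Leaf count: 11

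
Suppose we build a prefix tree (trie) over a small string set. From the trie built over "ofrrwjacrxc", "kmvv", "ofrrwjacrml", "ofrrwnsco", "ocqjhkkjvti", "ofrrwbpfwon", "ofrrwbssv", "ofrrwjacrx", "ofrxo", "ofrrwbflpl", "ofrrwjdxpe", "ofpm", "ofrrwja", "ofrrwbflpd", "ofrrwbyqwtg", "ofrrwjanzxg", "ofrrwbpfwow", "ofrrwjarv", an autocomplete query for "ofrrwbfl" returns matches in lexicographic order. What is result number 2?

ofrrwbflpl

Words with prefix "ofrrwbfl", in lexicographic order: "ofrrwbflpd", "ofrrwbflpl"
Position 2: ofrrwbflpl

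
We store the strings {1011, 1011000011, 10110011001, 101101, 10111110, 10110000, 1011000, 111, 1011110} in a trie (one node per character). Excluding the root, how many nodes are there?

Insert word by word; a character creates a node only if that edge doesn't already exist:
  "1011" → 4 new (1, 0, 1, 1)
  "1011000011" → prefix "1011" already present; 6 new (0, 0, 0, 0, 1, 1)
  "10110011001" → prefix "101100" already present; 5 new (1, 1, 0, 0, 1)
  "101101" → prefix "10110" already present; 1 new (1)
  "10111110" → prefix "1011" already present; 4 new (1, 1, 1, 0)
  "10110000" → prefix "10110000" already present; 0 new (none)
  "1011000" → prefix "1011000" already present; 0 new (none)
  "111" → prefix "1" already present; 2 new (1, 1)
  "1011110" → prefix "101111" already present; 1 new (0)
Total nodes = 4 + 6 + 5 + 1 + 4 + 0 + 0 + 2 + 1 = 23

23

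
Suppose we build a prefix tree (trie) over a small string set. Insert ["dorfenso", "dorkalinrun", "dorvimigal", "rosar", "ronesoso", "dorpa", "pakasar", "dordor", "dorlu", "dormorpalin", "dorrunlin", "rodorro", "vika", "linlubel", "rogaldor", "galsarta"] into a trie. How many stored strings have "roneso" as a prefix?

1

Traverse to the node for "roneso", then collect every word in that subtree.
Words under "roneso": ronesoso
Count: 1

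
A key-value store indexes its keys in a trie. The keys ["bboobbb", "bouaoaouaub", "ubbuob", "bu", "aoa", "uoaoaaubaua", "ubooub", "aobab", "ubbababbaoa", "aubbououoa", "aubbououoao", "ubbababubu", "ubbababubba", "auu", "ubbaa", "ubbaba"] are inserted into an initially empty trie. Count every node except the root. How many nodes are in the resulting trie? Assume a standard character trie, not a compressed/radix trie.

Trace insertions, counting only characters that open a new branch:
  "bboobbb" → 7 new (b, b, o, o, b, b, b)
  "bouaoaouaub" → prefix "b" already present; 10 new (o, u, a, o, a, o, u, a, u, b)
  "ubbuob" → 6 new (u, b, b, u, o, b)
  "bu" → prefix "b" already present; 1 new (u)
  "aoa" → 3 new (a, o, a)
  "uoaoaaubaua" → prefix "u" already present; 10 new (o, a, o, a, a, u, b, a, u, a)
  "ubooub" → prefix "ub" already present; 4 new (o, o, u, b)
  "aobab" → prefix "ao" already present; 3 new (b, a, b)
  "ubbababbaoa" → prefix "ubb" already present; 8 new (a, b, a, b, b, a, o, a)
  "aubbououoa" → prefix "a" already present; 9 new (u, b, b, o, u, o, u, o, a)
  "aubbououoao" → prefix "aubbououoa" already present; 1 new (o)
  "ubbababubu" → prefix "ubbabab" already present; 3 new (u, b, u)
  "ubbababubba" → prefix "ubbababub" already present; 2 new (b, a)
  "auu" → prefix "au" already present; 1 new (u)
  "ubbaa" → prefix "ubba" already present; 1 new (a)
  "ubbaba" → prefix "ubbaba" already present; 0 new (none)
Total nodes = 7 + 10 + 6 + 1 + 3 + 10 + 4 + 3 + 8 + 9 + 1 + 3 + 2 + 1 + 1 + 0 = 69

69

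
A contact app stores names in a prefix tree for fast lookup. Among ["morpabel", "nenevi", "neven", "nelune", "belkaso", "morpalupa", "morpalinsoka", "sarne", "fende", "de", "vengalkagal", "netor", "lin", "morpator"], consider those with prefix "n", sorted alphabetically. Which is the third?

Words with prefix "n", in lexicographic order: "nelune", "nenevi", "netor", "neven"
Position 3: netor

netor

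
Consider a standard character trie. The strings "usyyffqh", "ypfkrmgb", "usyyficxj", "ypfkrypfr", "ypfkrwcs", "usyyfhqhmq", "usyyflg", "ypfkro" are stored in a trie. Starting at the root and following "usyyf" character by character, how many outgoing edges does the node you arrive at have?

4

Walk "usyyf" from the root, arriving at one node.
Distinct next characters after "usyyf": f, h, i, l.
That node has 4 child edges.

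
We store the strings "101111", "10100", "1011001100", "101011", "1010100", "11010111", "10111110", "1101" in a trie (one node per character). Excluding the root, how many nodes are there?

For each word, the new-node count is its length minus the longest prefix already in the trie:
  "101111" → 6 new (1, 0, 1, 1, 1, 1)
  "10100" → prefix "101" already present; 2 new (0, 0)
  "1011001100" → prefix "1011" already present; 6 new (0, 0, 1, 1, 0, 0)
  "101011" → prefix "1010" already present; 2 new (1, 1)
  "1010100" → prefix "10101" already present; 2 new (0, 0)
  "11010111" → prefix "1" already present; 7 new (1, 0, 1, 0, 1, 1, 1)
  "10111110" → prefix "101111" already present; 2 new (1, 0)
  "1101" → prefix "1101" already present; 0 new (none)
Total nodes = 6 + 2 + 6 + 2 + 2 + 7 + 2 + 0 = 27

27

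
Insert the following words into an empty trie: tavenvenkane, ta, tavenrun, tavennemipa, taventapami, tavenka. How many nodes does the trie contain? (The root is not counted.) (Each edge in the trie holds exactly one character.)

29

Count nodes per top-level branch (shared prefixes stored once):
  't'-branch (ta, tavenka, tavennemipa, tavenrun, taventapami, tavenvenkane): 29 nodes
Sum: 29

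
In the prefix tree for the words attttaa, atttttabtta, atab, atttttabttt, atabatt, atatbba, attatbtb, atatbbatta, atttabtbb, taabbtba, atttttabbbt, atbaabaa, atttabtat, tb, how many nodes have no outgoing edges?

A leaf is a node with no children — equivalently, the end of a word that is not a proper prefix of any other stored word.
Those words: "atabatt", "atatbbatta", "atbaabaa", "attatbtb", "atttabtat", "atttabtbb", "attttaa", "atttttabbbt", "atttttabtta", "atttttabttt", "taabbtba", "tb"
Leaf count: 12

12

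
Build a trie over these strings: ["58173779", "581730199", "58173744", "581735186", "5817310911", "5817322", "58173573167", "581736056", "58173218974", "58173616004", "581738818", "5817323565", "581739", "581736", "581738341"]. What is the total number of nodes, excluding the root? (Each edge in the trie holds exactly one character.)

56

Count nodes per top-level branch (shared prefixes stored once):
  '5'-branch (581730199, 5817310911, 58173218974, 5817322, 5817323565, 581735186, 58173573167, 581736, 581736056, 58173616004, 58173744, 58173779, 581738341, 581738818, 581739): 56 nodes
Sum: 56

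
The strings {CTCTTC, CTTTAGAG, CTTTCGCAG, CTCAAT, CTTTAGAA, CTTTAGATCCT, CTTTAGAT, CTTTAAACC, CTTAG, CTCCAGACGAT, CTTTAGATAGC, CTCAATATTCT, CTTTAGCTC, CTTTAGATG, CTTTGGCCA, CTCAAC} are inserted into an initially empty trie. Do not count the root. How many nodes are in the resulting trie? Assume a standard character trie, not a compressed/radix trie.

57

Trace insertions, counting only characters that open a new branch:
  "CTCTTC" → 6 new (C, T, C, T, T, C)
  "CTTTAGAG" → prefix "CT" already present; 6 new (T, T, A, G, A, G)
  "CTTTCGCAG" → prefix "CTTT" already present; 5 new (C, G, C, A, G)
  "CTCAAT" → prefix "CTC" already present; 3 new (A, A, T)
  "CTTTAGAA" → prefix "CTTTAGA" already present; 1 new (A)
  "CTTTAGATCCT" → prefix "CTTTAGA" already present; 4 new (T, C, C, T)
  "CTTTAGAT" → prefix "CTTTAGAT" already present; 0 new (none)
  "CTTTAAACC" → prefix "CTTTA" already present; 4 new (A, A, C, C)
  "CTTAG" → prefix "CTT" already present; 2 new (A, G)
  "CTCCAGACGAT" → prefix "CTC" already present; 8 new (C, A, G, A, C, G, A, T)
  "CTTTAGATAGC" → prefix "CTTTAGAT" already present; 3 new (A, G, C)
  "CTCAATATTCT" → prefix "CTCAAT" already present; 5 new (A, T, T, C, T)
  "CTTTAGCTC" → prefix "CTTTAG" already present; 3 new (C, T, C)
  "CTTTAGATG" → prefix "CTTTAGAT" already present; 1 new (G)
  "CTTTGGCCA" → prefix "CTTT" already present; 5 new (G, G, C, C, A)
  "CTCAAC" → prefix "CTCAA" already present; 1 new (C)
Total nodes = 6 + 6 + 5 + 3 + 1 + 4 + 0 + 4 + 2 + 8 + 3 + 5 + 3 + 1 + 5 + 1 = 57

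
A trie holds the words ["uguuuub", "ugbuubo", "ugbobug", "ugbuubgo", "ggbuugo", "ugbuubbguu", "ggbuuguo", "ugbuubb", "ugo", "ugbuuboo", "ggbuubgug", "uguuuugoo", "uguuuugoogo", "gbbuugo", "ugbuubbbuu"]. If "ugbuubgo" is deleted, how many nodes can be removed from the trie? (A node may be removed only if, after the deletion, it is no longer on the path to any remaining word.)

Walk "ugbuubgo" from the leaf back toward the root, removing each node that no remaining word uses.
The suffix "go" (2 nodes) is used only by "ugbuubgo"; the node for "ugbuub" still has the child "o", so pruning stops there.
Nodes removed: 2

2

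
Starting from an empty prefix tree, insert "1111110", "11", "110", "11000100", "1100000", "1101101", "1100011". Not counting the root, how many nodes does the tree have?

20

Trace insertions, counting only characters that open a new branch:
  "1111110" → 7 new (1, 1, 1, 1, 1, 1, 0)
  "11" → prefix "11" already present; 0 new (none)
  "110" → prefix "11" already present; 1 new (0)
  "11000100" → prefix "110" already present; 5 new (0, 0, 1, 0, 0)
  "1100000" → prefix "11000" already present; 2 new (0, 0)
  "1101101" → prefix "110" already present; 4 new (1, 1, 0, 1)
  "1100011" → prefix "110001" already present; 1 new (1)
Total nodes = 7 + 0 + 1 + 5 + 2 + 4 + 1 = 20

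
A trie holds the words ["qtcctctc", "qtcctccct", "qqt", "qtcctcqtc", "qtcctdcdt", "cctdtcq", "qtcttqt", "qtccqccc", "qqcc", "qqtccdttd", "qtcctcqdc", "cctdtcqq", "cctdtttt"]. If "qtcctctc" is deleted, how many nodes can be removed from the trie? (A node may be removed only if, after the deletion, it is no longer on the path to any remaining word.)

Walk "qtcctctc" from the leaf back toward the root, removing each node that no remaining word uses.
The suffix "tc" (2 nodes) is used only by "qtcctctc"; the node for "qtcctc" still has the child "c", so pruning stops there.
Nodes removed: 2

2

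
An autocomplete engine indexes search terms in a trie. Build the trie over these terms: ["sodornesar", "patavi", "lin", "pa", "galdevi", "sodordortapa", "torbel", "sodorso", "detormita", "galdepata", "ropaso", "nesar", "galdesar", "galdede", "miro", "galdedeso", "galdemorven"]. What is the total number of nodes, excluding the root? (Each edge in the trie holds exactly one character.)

82

Count nodes per top-level branch (shared prefixes stored once):
  'd'-branch (detormita): 9 nodes
  'g'-branch (galdede, galdedeso, galdemorven, galdepata, galdesar, galdevi): 24 nodes
  'l'-branch (lin): 3 nodes
  'm'-branch (miro): 4 nodes
  'n'-branch (nesar): 5 nodes
  'p'-branch (pa, patavi): 6 nodes
  'r'-branch (ropaso): 6 nodes
  's'-branch (sodordortapa, sodornesar, sodorso): 19 nodes
  't'-branch (torbel): 6 nodes
Sum: 82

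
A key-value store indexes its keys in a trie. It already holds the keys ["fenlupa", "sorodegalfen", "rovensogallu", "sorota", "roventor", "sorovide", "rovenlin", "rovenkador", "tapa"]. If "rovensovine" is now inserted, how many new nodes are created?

4

Walking "rovensovine" from the root, the first 7 characters ("rovenso") follow existing edges; "v" is the first miss.
New nodes needed: |"rovensovine"| − 7 = 11 − 7 = 4.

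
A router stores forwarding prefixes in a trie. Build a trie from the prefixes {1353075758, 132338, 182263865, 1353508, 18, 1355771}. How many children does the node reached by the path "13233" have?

1

Follow the path "13233" to its node, then look at its outgoing edges.
Distinct next characters after "13233": 8.
That node has 1 child edge.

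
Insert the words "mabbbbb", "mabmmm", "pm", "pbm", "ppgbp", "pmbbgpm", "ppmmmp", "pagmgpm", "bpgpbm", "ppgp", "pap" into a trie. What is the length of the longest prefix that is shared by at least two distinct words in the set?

3

The deepest shared node is where two words last agree before diverging.
e.g. "mabbbbb" and "mabmmm" share the prefix "mab" of length 3; no pair shares a longer one.
Longest shared-prefix length: 3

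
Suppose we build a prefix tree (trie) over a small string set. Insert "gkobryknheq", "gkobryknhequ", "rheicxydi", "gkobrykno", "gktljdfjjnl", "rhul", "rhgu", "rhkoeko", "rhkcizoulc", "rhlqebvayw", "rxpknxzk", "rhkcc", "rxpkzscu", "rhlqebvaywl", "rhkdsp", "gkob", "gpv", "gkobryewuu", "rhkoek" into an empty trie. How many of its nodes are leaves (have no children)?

Leaves are exactly the stored words that no other stored word extends.
Those words: "gkobryewuu", "gkobryknhequ", "gkobrykno", "gktljdfjjnl", "gpv", "rheicxydi", "rhgu", "rhkcc", "rhkcizoulc", "rhkdsp", "rhkoeko", "rhlqebvaywl", "rhul", "rxpknxzk", "rxpkzscu"
Leaf count: 15

15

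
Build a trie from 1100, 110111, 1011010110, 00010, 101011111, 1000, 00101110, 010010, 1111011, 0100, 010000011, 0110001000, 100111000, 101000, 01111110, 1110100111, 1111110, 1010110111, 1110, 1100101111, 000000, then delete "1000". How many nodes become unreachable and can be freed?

1

A node on "1000"'s path can go only if nothing else ends at it or branches off below it.
The suffix "0" (1 node) is used only by "1000"; the node for "100" still has the child "1", so pruning stops there.
Nodes removed: 1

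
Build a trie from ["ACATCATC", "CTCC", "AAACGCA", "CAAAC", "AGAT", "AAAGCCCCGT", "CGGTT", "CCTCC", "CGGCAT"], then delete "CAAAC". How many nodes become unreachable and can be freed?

4

A node on "CAAAC"'s path can go only if nothing else ends at it or branches off below it.
The suffix "AAAC" (4 nodes) is used only by "CAAAC"; the node for "C" still has the child "T", so pruning stops there.
Nodes removed: 4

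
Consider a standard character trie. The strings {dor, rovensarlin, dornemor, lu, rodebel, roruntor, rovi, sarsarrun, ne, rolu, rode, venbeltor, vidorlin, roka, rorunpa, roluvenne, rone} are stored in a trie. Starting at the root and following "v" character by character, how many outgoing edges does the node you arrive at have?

2

Walk "v" from the root, arriving at one node.
Characters that immediately follow "v" among the stored strings: {e, i}.
That node has 2 child edges.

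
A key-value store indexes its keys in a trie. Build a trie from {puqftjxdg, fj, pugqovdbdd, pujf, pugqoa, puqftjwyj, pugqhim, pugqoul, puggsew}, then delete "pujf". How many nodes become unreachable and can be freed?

Walk "pujf" from the leaf back toward the root, removing each node that no remaining word uses.
The suffix "jf" (2 nodes) is used only by "pujf"; the node for "pu" still has the child "q", so pruning stops there.
Nodes removed: 2

2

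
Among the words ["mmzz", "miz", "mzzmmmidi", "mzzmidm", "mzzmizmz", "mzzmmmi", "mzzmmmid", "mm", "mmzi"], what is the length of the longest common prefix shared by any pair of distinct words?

8

Look for the deepest trie node that still has at least two words in its subtree.
e.g. "mzzmmmid" and "mzzmmmidi" share the prefix "mzzmmmid" of length 8; no pair shares a longer one.
Longest shared-prefix length: 8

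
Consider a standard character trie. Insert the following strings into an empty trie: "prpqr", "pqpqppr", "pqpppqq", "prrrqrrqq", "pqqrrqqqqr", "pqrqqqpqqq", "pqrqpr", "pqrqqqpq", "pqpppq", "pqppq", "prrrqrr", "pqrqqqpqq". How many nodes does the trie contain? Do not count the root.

41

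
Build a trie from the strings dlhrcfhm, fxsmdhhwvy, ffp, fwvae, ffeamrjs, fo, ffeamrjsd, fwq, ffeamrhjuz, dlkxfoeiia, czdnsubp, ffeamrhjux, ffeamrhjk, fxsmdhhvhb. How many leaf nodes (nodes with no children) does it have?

13

Leaves are exactly the stored words that no other stored word extends.
Those words: "czdnsubp", "dlhrcfhm", "dlkxfoeiia", "ffeamrhjk", "ffeamrhjux", "ffeamrhjuz", "ffeamrjsd", "ffp", "fo", "fwq", "fwvae", "fxsmdhhvhb", "fxsmdhhwvy"
Leaf count: 13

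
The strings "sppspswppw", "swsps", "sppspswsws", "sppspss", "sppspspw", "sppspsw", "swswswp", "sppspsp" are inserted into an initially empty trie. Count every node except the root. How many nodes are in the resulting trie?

24

Trie structure (* marks end of a word):
(root)
└─ s
   ├─ p
   │  └─ p
   │     └─ s
   │        └─ p
   │           └─ s
   │              ├─ p *
   │              │  └─ w *
   │              ├─ s *
   │              └─ w *
   │                 ├─ p
   │                 │  └─ p
   │                 │     └─ w *
   │                 └─ s
   │                    └─ w
   │                       └─ s *
   └─ w
      └─ s
         ├─ p
         │  └─ s *
         └─ w
            └─ s
               └─ w
                  └─ p *
Counting every labelled node above: 24.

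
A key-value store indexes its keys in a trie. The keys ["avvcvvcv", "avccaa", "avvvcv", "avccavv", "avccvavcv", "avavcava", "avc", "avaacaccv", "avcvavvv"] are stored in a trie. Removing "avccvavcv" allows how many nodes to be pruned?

A node on "avccvavcv"'s path can go only if nothing else ends at it or branches off below it.
The suffix "vavcv" (5 nodes) is used only by "avccvavcv"; the node for "avcc" still has the child "a", so pruning stops there.
Nodes removed: 5

5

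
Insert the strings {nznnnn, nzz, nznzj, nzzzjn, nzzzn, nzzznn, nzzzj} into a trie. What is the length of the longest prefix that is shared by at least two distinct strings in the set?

The deepest shared node is where two words last agree before diverging.
"nzzzj" and "nzzzjn" agree on "nzzzj" (5 characters) before diverging; nothing deeper is shared.
Longest shared-prefix length: 5

5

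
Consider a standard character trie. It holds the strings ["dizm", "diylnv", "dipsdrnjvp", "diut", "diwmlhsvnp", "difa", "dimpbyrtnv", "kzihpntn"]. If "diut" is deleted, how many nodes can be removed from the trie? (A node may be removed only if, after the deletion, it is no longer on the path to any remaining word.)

2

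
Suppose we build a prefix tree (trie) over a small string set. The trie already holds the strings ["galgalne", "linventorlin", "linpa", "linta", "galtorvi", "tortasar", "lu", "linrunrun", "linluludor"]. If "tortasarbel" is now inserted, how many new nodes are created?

The longest prefix of "tortasarbel" already in the trie is "tortasar" (length 8).
So 11 − 8 = 3 new nodes.

3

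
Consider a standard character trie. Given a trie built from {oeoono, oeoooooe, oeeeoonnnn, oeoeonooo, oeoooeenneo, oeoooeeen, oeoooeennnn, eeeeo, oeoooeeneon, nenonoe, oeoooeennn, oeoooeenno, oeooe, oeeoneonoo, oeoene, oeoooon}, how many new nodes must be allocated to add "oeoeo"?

0

"oeoeo" is already a full path in the trie; only an end-marker is added.
No new nodes are needed: 0.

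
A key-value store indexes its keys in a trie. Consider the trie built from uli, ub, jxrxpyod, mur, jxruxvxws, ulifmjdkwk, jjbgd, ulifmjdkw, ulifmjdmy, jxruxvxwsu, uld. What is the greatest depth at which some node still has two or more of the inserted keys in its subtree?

9

Look for the deepest trie node that still has at least two words in its subtree.
e.g. "jxruxvxws" and "jxruxvxwsu" share the prefix "jxruxvxws" of length 9; no pair shares a longer one.
Longest shared-prefix length: 9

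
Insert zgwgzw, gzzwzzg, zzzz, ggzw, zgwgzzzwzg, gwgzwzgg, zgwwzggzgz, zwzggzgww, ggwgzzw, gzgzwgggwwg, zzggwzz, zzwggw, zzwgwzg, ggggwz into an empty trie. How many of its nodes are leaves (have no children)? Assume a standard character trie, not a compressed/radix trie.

Leaves are exactly the stored words that no other stored word extends.
Those words: "ggggwz", "ggwgzzw", "ggzw", "gwgzwzgg", "gzgzwgggwwg", "gzzwzzg", "zgwgzw", "zgwgzzzwzg", "zgwwzggzgz", "zwzggzgww", "zzggwzz", "zzwggw", "zzwgwzg", "zzzz"
Leaf count: 14

14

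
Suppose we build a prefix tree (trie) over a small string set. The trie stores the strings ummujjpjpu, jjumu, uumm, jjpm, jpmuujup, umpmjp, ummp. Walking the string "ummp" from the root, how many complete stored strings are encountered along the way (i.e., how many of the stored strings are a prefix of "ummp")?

1

Traverse "ummp" character by character; count nodes along the way that are marked as word ends.
Prefixes of the query that are stored words: "ummp"
Count: 1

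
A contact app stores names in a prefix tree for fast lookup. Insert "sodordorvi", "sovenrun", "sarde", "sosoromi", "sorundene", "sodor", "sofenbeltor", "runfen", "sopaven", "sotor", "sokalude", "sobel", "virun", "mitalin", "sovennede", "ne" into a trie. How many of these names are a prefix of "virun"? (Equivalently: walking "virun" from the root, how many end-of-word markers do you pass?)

Traverse "virun" character by character; count nodes along the way that are marked as word ends.
Prefixes of the query that are stored words: "virun"
Count: 1

1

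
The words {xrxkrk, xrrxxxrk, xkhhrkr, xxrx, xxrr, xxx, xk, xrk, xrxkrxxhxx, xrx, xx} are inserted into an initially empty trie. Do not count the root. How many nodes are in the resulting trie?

Trace insertions, counting only characters that open a new branch:
  "xrxkrk" → 6 new (x, r, x, k, r, k)
  "xrrxxxrk" → prefix "xr" already present; 6 new (r, x, x, x, r, k)
  "xkhhrkr" → prefix "x" already present; 6 new (k, h, h, r, k, r)
  "xxrx" → prefix "x" already present; 3 new (x, r, x)
  "xxrr" → prefix "xxr" already present; 1 new (r)
  "xxx" → prefix "xx" already present; 1 new (x)
  "xk" → prefix "xk" already present; 0 new (none)
  "xrk" → prefix "xr" already present; 1 new (k)
  "xrxkrxxhxx" → prefix "xrxkr" already present; 5 new (x, x, h, x, x)
  "xrx" → prefix "xrx" already present; 0 new (none)
  "xx" → prefix "xx" already present; 0 new (none)
Total nodes = 6 + 6 + 6 + 3 + 1 + 1 + 0 + 1 + 5 + 0 + 0 = 29

29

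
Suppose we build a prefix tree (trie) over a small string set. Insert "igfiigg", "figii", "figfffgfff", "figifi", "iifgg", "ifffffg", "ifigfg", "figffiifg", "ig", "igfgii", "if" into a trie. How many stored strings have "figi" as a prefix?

2

Traverse to the node for "figi", then collect every word in that subtree.
Words under "figi": figifi, figii
Count: 2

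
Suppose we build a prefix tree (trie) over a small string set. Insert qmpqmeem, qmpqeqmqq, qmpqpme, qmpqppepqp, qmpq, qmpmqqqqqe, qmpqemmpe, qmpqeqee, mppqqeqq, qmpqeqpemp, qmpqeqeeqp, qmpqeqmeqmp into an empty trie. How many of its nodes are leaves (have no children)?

A leaf is a node with no children — equivalently, the end of a word that is not a proper prefix of any other stored word.
Those words: "mppqqeqq", "qmpmqqqqqe", "qmpqemmpe", "qmpqeqeeqp", "qmpqeqmeqmp", "qmpqeqmqq", "qmpqeqpemp", "qmpqmeem", "qmpqpme", "qmpqppepqp"
Leaf count: 10

10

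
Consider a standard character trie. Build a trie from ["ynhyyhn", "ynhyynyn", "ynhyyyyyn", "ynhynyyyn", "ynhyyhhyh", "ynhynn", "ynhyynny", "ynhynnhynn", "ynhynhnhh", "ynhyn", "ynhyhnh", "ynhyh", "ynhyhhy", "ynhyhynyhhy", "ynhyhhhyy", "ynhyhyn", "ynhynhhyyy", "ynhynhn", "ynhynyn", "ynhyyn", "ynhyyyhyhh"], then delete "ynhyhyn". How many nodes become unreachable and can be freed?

After clearing the end-marker at "ynhyhyn", prune upward until reaching a node still needed by another word.
Every node on "ynhyhyn" is still needed (e.g. by "ynhyhynyhhy"), so nothing is freed.
Nodes removed: 0

0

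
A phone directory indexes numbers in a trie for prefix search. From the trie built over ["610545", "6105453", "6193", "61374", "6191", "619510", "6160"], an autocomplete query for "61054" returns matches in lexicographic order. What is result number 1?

Filter for "61054…" and sort: "610545", "6105453"
Position 1: 610545

610545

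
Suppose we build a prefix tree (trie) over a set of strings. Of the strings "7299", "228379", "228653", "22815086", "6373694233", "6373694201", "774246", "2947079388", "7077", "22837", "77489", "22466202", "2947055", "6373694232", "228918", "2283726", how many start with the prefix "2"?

9

Traverse to the node for "2", then collect every word in that subtree.
Words under "2": 22466202, 22815086, 22837, 2283726, 228379, 228653, 228918, 2947055, 2947079388
Count: 9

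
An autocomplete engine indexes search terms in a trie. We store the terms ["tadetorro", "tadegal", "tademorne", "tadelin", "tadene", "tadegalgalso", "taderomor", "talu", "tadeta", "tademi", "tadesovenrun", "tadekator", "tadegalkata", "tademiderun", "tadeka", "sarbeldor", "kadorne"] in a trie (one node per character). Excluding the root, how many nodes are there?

For each word, the new-node count is its length minus the longest prefix already in the trie:
  "tadetorro" → 9 new (t, a, d, e, t, o, r, r, o)
  "tadegal" → prefix "tade" already present; 3 new (g, a, l)
  "tademorne" → prefix "tade" already present; 5 new (m, o, r, n, e)
  "tadelin" → prefix "tade" already present; 3 new (l, i, n)
  "tadene" → prefix "tade" already present; 2 new (n, e)
  "tadegalgalso" → prefix "tadegal" already present; 5 new (g, a, l, s, o)
  "taderomor" → prefix "tade" already present; 5 new (r, o, m, o, r)
  "talu" → prefix "ta" already present; 2 new (l, u)
  "tadeta" → prefix "tadet" already present; 1 new (a)
  "tademi" → prefix "tadem" already present; 1 new (i)
  "tadesovenrun" → prefix "tade" already present; 8 new (s, o, v, e, n, r, u, n)
  "tadekator" → prefix "tade" already present; 5 new (k, a, t, o, r)
  "tadegalkata" → prefix "tadegal" already present; 4 new (k, a, t, a)
  "tademiderun" → prefix "tademi" already present; 5 new (d, e, r, u, n)
  "tadeka" → prefix "tadeka" already present; 0 new (none)
  "sarbeldor" → 9 new (s, a, r, b, e, l, d, o, r)
  "kadorne" → 7 new (k, a, d, o, r, n, e)
Total nodes = 9 + 3 + 5 + 3 + 2 + 5 + 5 + 2 + 1 + 1 + 8 + 5 + 4 + 5 + 0 + 9 + 7 = 74

74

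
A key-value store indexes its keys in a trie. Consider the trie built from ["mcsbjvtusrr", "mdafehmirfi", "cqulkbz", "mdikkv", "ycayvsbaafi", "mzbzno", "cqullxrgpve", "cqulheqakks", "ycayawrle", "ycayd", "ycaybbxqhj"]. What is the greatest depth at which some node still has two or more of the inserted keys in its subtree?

The deepest shared node is where two words last agree before diverging.
"cqulheqakks" and "cqulkbz" agree on "cqul" (4 characters) before diverging; nothing deeper is shared.
Longest shared-prefix length: 4

4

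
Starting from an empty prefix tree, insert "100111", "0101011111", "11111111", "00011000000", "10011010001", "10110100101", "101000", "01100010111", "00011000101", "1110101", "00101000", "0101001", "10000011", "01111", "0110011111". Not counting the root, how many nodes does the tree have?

87

For each word, the new-node count is its length minus the longest prefix already in the trie:
  "100111" → 6 new (1, 0, 0, 1, 1, 1)
  "0101011111" → 10 new (0, 1, 0, 1, 0, 1, 1, 1, 1, 1)
  "11111111" → prefix "1" already present; 7 new (1, 1, 1, 1, 1, 1, 1)
  "00011000000" → prefix "0" already present; 10 new (0, 0, 1, 1, 0, 0, 0, 0, 0, 0)
  "10011010001" → prefix "10011" already present; 6 new (0, 1, 0, 0, 0, 1)
  "10110100101" → prefix "10" already present; 9 new (1, 1, 0, 1, 0, 0, 1, 0, 1)
  "101000" → prefix "101" already present; 3 new (0, 0, 0)
  "01100010111" → prefix "01" already present; 9 new (1, 0, 0, 0, 1, 0, 1, 1, 1)
  "00011000101" → prefix "00011000" already present; 3 new (1, 0, 1)
  "1110101" → prefix "111" already present; 4 new (0, 1, 0, 1)
  "00101000" → prefix "00" already present; 6 new (1, 0, 1, 0, 0, 0)
  "0101001" → prefix "01010" already present; 2 new (0, 1)
  "10000011" → prefix "100" already present; 5 new (0, 0, 0, 1, 1)
  "01111" → prefix "011" already present; 2 new (1, 1)
  "0110011111" → prefix "01100" already present; 5 new (1, 1, 1, 1, 1)
Total nodes = 6 + 10 + 7 + 10 + 6 + 9 + 3 + 9 + 3 + 4 + 6 + 2 + 5 + 2 + 5 = 87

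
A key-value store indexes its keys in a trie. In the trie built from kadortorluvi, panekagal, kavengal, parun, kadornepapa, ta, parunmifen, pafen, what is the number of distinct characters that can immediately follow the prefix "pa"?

Walk "pa" from the root, arriving at one node.
Characters that immediately follow "pa" among the stored strings: {f, n, r}.
That node has 3 child edges.

3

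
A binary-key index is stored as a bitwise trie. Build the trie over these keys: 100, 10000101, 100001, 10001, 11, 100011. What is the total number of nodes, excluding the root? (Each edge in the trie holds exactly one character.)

11

Count nodes per top-level branch (shared prefixes stored once):
  '1'-branch (100, 100001, 10000101, 10001, 100011, 11): 11 nodes
Sum: 11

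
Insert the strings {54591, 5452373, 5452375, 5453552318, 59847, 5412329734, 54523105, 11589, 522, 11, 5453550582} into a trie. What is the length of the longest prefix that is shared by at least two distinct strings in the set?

Equivalently: take the maximum, over all pairs, of their longest common prefix length.
"5452373" and "5452375" agree on "545237" (6 characters) before diverging; nothing deeper is shared.
Longest shared-prefix length: 6

6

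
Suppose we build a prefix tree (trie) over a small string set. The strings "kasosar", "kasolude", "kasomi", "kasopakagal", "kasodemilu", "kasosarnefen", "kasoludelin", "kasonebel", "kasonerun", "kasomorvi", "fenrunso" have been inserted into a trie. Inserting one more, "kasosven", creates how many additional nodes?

3

The longest prefix of "kasosven" already in the trie is "kasos" (length 5).
So 8 − 5 = 3 new nodes.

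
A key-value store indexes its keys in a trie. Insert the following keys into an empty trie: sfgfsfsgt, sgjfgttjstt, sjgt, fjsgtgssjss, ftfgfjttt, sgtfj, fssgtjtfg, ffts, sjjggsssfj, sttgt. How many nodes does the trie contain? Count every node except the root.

For each word, the new-node count is its length minus the longest prefix already in the trie:
  "sfgfsfsgt" → 9 new (s, f, g, f, s, f, s, g, t)
  "sgjfgttjstt" → prefix "s" already present; 10 new (g, j, f, g, t, t, j, s, t, t)
  "sjgt" → prefix "s" already present; 3 new (j, g, t)
  "fjsgtgssjss" → 11 new (f, j, s, g, t, g, s, s, j, s, s)
  "ftfgfjttt" → prefix "f" already present; 8 new (t, f, g, f, j, t, t, t)
  "sgtfj" → prefix "sg" already present; 3 new (t, f, j)
  "fssgtjtfg" → prefix "f" already present; 8 new (s, s, g, t, j, t, f, g)
  "ffts" → prefix "f" already present; 3 new (f, t, s)
  "sjjggsssfj" → prefix "sj" already present; 8 new (j, g, g, s, s, s, f, j)
  "sttgt" → prefix "s" already present; 4 new (t, t, g, t)
Total nodes = 9 + 10 + 3 + 11 + 8 + 3 + 8 + 3 + 8 + 4 = 67

67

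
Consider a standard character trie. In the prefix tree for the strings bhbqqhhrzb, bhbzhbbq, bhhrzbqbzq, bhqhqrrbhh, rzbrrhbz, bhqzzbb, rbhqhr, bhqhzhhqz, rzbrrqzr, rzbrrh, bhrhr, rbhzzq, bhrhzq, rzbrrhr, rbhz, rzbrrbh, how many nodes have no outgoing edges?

14

Leaves are exactly the stored words that no other stored word extends.
Those words: "bhbqqhhrzb", "bhbzhbbq", "bhhrzbqbzq", "bhqhqrrbhh", "bhqhzhhqz", "bhqzzbb", "bhrhr", "bhrhzq", "rbhqhr", "rbhzzq", "rzbrrbh", "rzbrrhbz", "rzbrrhr", "rzbrrqzr"
Leaf count: 14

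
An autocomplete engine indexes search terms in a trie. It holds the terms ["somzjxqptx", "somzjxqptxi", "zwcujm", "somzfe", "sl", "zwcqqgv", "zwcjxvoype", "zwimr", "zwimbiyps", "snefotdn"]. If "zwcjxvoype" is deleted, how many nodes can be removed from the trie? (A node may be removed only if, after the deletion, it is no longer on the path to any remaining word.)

7

Walk "zwcjxvoype" from the leaf back toward the root, removing each node that no remaining word uses.
The suffix "jxvoype" (7 nodes) is used only by "zwcjxvoype"; the node for "zwc" still has the child "u", so pruning stops there.
Nodes removed: 7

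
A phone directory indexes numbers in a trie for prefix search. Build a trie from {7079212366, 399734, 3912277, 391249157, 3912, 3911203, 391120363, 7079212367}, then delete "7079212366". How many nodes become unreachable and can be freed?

1

After clearing the end-marker at "7079212366", prune upward until reaching a node still needed by another word.
The suffix "6" (1 node) is used only by "7079212366"; the node for "707921236" still has the child "7", so pruning stops there.
Nodes removed: 1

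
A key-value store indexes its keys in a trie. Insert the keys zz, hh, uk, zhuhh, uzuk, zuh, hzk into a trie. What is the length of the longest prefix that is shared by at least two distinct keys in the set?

1

Equivalently: take the maximum, over all pairs, of their longest common prefix length.
"hh" and "hzk" agree on "h" (1 characters) before diverging; nothing deeper is shared.
Longest shared-prefix length: 1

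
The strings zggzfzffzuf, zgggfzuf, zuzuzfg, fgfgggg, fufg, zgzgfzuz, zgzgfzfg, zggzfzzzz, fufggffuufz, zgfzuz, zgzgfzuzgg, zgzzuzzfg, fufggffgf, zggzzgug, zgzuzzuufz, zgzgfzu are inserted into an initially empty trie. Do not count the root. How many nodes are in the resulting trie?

75

Trace insertions, counting only characters that open a new branch:
  "zggzfzffzuf" → 11 new (z, g, g, z, f, z, f, f, z, u, f)
  "zgggfzuf" → prefix "zgg" already present; 5 new (g, f, z, u, f)
  "zuzuzfg" → prefix "z" already present; 6 new (u, z, u, z, f, g)
  "fgfgggg" → 7 new (f, g, f, g, g, g, g)
  "fufg" → prefix "f" already present; 3 new (u, f, g)
  "zgzgfzuz" → prefix "zg" already present; 6 new (z, g, f, z, u, z)
  "zgzgfzfg" → prefix "zgzgfz" already present; 2 new (f, g)
  "zggzfzzzz" → prefix "zggzfz" already present; 3 new (z, z, z)
  "fufggffuufz" → prefix "fufg" already present; 7 new (g, f, f, u, u, f, z)
  "zgfzuz" → prefix "zg" already present; 4 new (f, z, u, z)
  "zgzgfzuzgg" → prefix "zgzgfzuz" already present; 2 new (g, g)
  "zgzzuzzfg" → prefix "zgz" already present; 6 new (z, u, z, z, f, g)
  "fufggffgf" → prefix "fufggff" already present; 2 new (g, f)
  "zggzzgug" → prefix "zggz" already present; 4 new (z, g, u, g)
  "zgzuzzuufz" → prefix "zgz" already present; 7 new (u, z, z, u, u, f, z)
  "zgzgfzu" → prefix "zgzgfzu" already present; 0 new (none)
Total nodes = 11 + 5 + 6 + 7 + 3 + 6 + 2 + 3 + 7 + 4 + 2 + 6 + 2 + 4 + 7 + 0 = 75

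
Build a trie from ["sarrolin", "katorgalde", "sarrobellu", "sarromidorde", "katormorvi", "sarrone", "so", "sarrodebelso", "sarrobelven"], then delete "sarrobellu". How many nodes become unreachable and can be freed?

A node on "sarrobellu"'s path can go only if nothing else ends at it or branches off below it.
The suffix "lu" (2 nodes) is used only by "sarrobellu"; the node for "sarrobel" still has the child "v", so pruning stops there.
Nodes removed: 2

2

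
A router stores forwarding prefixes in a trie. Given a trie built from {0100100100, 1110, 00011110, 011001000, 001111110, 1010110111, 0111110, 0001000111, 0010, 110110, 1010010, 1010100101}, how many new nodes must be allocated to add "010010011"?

1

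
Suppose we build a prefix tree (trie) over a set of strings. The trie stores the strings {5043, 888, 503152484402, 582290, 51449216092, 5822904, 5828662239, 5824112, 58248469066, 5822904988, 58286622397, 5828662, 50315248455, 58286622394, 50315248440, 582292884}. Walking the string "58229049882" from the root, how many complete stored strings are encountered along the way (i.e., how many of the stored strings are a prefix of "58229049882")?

Traverse "58229049882" character by character; count nodes along the way that are marked as word ends.
Prefixes of the query that are stored words: "582290", "5822904", "5822904988"
Count: 3

3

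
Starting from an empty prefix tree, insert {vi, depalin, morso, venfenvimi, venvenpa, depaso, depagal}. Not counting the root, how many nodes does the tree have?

33

For each word, the new-node count is its length minus the longest prefix already in the trie:
  "vi" → 2 new (v, i)
  "depalin" → 7 new (d, e, p, a, l, i, n)
  "morso" → 5 new (m, o, r, s, o)
  "venfenvimi" → prefix "v" already present; 9 new (e, n, f, e, n, v, i, m, i)
  "venvenpa" → prefix "ven" already present; 5 new (v, e, n, p, a)
  "depaso" → prefix "depa" already present; 2 new (s, o)
  "depagal" → prefix "depa" already present; 3 new (g, a, l)
Total nodes = 2 + 7 + 5 + 9 + 5 + 2 + 3 = 33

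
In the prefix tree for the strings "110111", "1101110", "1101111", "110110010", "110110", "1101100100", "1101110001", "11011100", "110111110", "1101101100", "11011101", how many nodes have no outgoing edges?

A leaf is a node with no children — equivalently, the end of a word that is not a proper prefix of any other stored word.
Those words: "1101100100", "1101101100", "1101110001", "11011101", "110111110"
Leaf count: 5

5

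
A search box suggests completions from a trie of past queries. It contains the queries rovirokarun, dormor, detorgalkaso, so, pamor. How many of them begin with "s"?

1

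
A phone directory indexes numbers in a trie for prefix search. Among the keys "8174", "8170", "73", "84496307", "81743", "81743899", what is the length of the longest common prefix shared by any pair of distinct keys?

5

The deepest shared node is where two words last agree before diverging.
e.g. "81743" and "81743899" share the prefix "81743" of length 5; no pair shares a longer one.
Longest shared-prefix length: 5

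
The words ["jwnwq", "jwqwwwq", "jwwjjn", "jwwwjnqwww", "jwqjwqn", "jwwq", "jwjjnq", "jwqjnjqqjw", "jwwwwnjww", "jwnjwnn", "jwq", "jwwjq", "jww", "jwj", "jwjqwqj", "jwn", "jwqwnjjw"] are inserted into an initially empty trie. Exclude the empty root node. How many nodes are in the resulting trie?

54

For each word, the new-node count is its length minus the longest prefix already in the trie:
  "jwnwq" → 5 new (j, w, n, w, q)
  "jwqwwwq" → prefix "jw" already present; 5 new (q, w, w, w, q)
  "jwwjjn" → prefix "jw" already present; 4 new (w, j, j, n)
  "jwwwjnqwww" → prefix "jww" already present; 7 new (w, j, n, q, w, w, w)
  "jwqjwqn" → prefix "jwq" already present; 4 new (j, w, q, n)
  "jwwq" → prefix "jww" already present; 1 new (q)
  "jwjjnq" → prefix "jw" already present; 4 new (j, j, n, q)
  "jwqjnjqqjw" → prefix "jwqj" already present; 6 new (n, j, q, q, j, w)
  "jwwwwnjww" → prefix "jwww" already present; 5 new (w, n, j, w, w)
  "jwnjwnn" → prefix "jwn" already present; 4 new (j, w, n, n)
  "jwq" → prefix "jwq" already present; 0 new (none)
  "jwwjq" → prefix "jwwj" already present; 1 new (q)
  "jww" → prefix "jww" already present; 0 new (none)
  "jwj" → prefix "jwj" already present; 0 new (none)
  "jwjqwqj" → prefix "jwj" already present; 4 new (q, w, q, j)
  "jwn" → prefix "jwn" already present; 0 new (none)
  "jwqwnjjw" → prefix "jwqw" already present; 4 new (n, j, j, w)
Total nodes = 5 + 5 + 4 + 7 + 4 + 1 + 4 + 6 + 5 + 4 + 0 + 1 + 0 + 0 + 4 + 0 + 4 = 54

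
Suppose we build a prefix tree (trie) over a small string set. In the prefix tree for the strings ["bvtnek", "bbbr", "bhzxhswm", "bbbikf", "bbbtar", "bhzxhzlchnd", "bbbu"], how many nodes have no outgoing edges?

7

A leaf is a node with no children — equivalently, the end of a word that is not a proper prefix of any other stored word.
Those words: "bbbikf", "bbbr", "bbbtar", "bbbu", "bhzxhswm", "bhzxhzlchnd", "bvtnek"
Leaf count: 7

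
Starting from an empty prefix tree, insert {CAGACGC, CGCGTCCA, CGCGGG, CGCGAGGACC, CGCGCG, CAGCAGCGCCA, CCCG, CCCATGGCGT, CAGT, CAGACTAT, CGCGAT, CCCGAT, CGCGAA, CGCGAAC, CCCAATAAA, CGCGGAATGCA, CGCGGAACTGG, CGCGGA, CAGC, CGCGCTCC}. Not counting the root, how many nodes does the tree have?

For each word, the new-node count is its length minus the longest prefix already in the trie:
  "CAGACGC" → 7 new (C, A, G, A, C, G, C)
  "CGCGTCCA" → prefix "C" already present; 7 new (G, C, G, T, C, C, A)
  "CGCGGG" → prefix "CGCG" already present; 2 new (G, G)
  "CGCGAGGACC" → prefix "CGCG" already present; 6 new (A, G, G, A, C, C)
  "CGCGCG" → prefix "CGCG" already present; 2 new (C, G)
  "CAGCAGCGCCA" → prefix "CAG" already present; 8 new (C, A, G, C, G, C, C, A)
  "CCCG" → prefix "C" already present; 3 new (C, C, G)
  "CCCATGGCGT" → prefix "CCC" already present; 7 new (A, T, G, G, C, G, T)
  "CAGT" → prefix "CAG" already present; 1 new (T)
  "CAGACTAT" → prefix "CAGAC" already present; 3 new (T, A, T)
  "CGCGAT" → prefix "CGCGA" already present; 1 new (T)
  "CCCGAT" → prefix "CCCG" already present; 2 new (A, T)
  "CGCGAA" → prefix "CGCGA" already present; 1 new (A)
  "CGCGAAC" → prefix "CGCGAA" already present; 1 new (C)
  "CCCAATAAA" → prefix "CCCA" already present; 5 new (A, T, A, A, A)
  "CGCGGAATGCA" → prefix "CGCGG" already present; 6 new (A, A, T, G, C, A)
  "CGCGGAACTGG" → prefix "CGCGGAA" already present; 4 new (C, T, G, G)
  "CGCGGA" → prefix "CGCGGA" already present; 0 new (none)
  "CAGC" → prefix "CAGC" already present; 0 new (none)
  "CGCGCTCC" → prefix "CGCGC" already present; 3 new (T, C, C)
Total nodes = 7 + 7 + 2 + 6 + 2 + 8 + 3 + 7 + 1 + 3 + 1 + 2 + 1 + 1 + 5 + 6 + 4 + 0 + 0 + 3 = 69

69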